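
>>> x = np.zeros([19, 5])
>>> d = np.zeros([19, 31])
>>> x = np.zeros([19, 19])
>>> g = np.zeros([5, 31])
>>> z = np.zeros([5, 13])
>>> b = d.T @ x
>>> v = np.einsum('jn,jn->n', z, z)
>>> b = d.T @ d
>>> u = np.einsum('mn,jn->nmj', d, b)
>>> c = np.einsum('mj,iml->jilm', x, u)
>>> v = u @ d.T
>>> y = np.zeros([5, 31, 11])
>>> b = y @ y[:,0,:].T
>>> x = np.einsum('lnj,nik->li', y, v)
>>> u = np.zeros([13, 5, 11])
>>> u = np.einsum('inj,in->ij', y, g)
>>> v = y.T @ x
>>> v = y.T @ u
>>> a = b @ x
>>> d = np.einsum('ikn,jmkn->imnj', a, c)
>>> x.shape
(5, 19)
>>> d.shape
(5, 31, 19, 19)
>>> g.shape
(5, 31)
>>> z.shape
(5, 13)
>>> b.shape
(5, 31, 5)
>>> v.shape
(11, 31, 11)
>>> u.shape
(5, 11)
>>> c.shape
(19, 31, 31, 19)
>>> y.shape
(5, 31, 11)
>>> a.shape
(5, 31, 19)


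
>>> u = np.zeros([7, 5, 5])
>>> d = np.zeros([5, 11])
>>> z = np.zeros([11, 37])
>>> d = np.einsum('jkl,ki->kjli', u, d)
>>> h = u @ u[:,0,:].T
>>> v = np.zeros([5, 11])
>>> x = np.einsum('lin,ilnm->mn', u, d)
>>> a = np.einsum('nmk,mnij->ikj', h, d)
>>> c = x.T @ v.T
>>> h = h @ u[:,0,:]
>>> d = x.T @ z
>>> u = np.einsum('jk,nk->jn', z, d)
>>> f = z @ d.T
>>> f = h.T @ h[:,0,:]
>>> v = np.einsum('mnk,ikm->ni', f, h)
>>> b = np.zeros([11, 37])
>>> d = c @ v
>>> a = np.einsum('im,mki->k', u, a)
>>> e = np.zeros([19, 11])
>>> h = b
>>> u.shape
(11, 5)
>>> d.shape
(5, 7)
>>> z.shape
(11, 37)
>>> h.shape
(11, 37)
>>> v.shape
(5, 7)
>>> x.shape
(11, 5)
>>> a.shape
(7,)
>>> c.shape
(5, 5)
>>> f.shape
(5, 5, 5)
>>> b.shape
(11, 37)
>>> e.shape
(19, 11)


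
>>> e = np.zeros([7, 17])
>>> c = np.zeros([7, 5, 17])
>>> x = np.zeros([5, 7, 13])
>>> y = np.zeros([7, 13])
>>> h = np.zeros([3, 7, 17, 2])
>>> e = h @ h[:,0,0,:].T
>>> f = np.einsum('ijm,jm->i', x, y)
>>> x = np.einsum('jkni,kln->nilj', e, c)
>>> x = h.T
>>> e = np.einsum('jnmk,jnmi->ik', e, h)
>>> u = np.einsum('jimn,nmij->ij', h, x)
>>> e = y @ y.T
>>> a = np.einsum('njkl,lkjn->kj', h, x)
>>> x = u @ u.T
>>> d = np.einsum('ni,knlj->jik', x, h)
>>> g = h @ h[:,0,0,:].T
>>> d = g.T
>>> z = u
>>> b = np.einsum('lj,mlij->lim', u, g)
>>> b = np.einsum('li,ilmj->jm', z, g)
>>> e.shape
(7, 7)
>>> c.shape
(7, 5, 17)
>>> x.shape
(7, 7)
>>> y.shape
(7, 13)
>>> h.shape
(3, 7, 17, 2)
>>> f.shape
(5,)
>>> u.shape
(7, 3)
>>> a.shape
(17, 7)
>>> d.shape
(3, 17, 7, 3)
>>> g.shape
(3, 7, 17, 3)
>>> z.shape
(7, 3)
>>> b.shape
(3, 17)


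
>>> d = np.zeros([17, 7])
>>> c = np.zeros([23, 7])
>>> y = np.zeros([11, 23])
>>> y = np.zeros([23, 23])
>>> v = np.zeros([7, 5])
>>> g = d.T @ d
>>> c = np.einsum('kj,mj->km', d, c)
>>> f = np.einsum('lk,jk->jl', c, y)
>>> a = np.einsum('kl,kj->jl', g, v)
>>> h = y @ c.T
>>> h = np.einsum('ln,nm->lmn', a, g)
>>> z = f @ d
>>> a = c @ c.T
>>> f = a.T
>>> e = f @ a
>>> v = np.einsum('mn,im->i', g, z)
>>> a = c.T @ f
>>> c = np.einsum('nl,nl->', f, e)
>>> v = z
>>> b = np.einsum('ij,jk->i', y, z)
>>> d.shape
(17, 7)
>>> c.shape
()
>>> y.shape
(23, 23)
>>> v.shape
(23, 7)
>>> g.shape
(7, 7)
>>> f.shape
(17, 17)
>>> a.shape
(23, 17)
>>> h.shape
(5, 7, 7)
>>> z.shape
(23, 7)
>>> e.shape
(17, 17)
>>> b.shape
(23,)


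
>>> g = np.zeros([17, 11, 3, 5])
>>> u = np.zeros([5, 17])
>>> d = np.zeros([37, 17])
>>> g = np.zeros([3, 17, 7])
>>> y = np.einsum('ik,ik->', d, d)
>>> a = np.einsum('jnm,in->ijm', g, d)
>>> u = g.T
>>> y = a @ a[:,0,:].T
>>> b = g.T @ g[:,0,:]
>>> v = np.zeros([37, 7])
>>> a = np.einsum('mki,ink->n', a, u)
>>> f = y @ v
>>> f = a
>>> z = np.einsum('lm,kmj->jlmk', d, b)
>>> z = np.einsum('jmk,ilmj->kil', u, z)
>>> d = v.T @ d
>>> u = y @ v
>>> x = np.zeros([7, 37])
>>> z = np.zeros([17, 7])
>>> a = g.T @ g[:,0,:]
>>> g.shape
(3, 17, 7)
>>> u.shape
(37, 3, 7)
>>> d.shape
(7, 17)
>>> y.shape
(37, 3, 37)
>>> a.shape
(7, 17, 7)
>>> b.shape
(7, 17, 7)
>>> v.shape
(37, 7)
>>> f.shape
(17,)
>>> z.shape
(17, 7)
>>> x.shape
(7, 37)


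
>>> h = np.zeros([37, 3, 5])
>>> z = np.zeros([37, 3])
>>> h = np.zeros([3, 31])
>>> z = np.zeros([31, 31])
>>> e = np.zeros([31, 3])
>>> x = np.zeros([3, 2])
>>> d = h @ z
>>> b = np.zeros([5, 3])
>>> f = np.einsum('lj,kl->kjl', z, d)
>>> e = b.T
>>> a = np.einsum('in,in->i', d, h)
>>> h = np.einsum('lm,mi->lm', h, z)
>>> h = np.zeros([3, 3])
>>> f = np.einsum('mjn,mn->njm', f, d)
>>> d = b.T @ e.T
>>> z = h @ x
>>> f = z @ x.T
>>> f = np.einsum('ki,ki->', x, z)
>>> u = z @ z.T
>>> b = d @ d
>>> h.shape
(3, 3)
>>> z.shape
(3, 2)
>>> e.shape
(3, 5)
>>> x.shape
(3, 2)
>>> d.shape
(3, 3)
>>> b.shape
(3, 3)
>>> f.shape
()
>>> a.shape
(3,)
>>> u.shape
(3, 3)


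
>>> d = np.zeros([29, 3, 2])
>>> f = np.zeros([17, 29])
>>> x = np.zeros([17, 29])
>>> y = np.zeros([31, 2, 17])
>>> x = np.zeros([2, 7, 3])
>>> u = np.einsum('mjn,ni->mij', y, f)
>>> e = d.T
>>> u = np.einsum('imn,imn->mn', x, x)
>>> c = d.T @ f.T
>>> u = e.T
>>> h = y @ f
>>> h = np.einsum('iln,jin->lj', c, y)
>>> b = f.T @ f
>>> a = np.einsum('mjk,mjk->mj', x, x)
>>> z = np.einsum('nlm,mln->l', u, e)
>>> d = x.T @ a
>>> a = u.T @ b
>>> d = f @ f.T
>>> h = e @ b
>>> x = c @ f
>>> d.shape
(17, 17)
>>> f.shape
(17, 29)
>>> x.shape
(2, 3, 29)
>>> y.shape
(31, 2, 17)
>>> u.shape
(29, 3, 2)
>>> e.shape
(2, 3, 29)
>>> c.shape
(2, 3, 17)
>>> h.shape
(2, 3, 29)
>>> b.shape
(29, 29)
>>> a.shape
(2, 3, 29)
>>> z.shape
(3,)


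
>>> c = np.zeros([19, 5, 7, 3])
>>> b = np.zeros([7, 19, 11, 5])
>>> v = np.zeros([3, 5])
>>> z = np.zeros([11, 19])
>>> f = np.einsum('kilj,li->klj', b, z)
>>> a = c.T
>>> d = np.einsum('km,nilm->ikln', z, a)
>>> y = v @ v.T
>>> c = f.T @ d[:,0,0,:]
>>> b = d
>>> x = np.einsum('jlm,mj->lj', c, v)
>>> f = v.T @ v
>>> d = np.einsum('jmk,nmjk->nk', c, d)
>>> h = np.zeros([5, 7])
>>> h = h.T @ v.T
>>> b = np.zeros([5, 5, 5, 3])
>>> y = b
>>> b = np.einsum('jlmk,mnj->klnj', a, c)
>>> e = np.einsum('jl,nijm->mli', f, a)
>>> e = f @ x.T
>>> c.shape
(5, 11, 3)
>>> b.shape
(19, 7, 11, 3)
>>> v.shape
(3, 5)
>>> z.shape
(11, 19)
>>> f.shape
(5, 5)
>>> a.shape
(3, 7, 5, 19)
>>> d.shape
(7, 3)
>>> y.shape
(5, 5, 5, 3)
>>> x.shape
(11, 5)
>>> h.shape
(7, 3)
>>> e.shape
(5, 11)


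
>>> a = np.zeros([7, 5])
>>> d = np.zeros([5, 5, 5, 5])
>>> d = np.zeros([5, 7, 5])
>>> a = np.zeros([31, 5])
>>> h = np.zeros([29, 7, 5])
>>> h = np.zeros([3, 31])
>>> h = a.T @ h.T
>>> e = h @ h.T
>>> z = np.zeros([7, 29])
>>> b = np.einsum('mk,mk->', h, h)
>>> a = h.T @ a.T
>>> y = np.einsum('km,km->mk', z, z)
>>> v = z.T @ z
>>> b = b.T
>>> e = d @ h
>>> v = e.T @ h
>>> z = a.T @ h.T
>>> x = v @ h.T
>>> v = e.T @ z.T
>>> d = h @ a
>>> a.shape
(3, 31)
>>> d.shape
(5, 31)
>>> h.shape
(5, 3)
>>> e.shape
(5, 7, 3)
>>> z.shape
(31, 5)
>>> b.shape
()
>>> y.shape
(29, 7)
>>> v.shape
(3, 7, 31)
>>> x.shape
(3, 7, 5)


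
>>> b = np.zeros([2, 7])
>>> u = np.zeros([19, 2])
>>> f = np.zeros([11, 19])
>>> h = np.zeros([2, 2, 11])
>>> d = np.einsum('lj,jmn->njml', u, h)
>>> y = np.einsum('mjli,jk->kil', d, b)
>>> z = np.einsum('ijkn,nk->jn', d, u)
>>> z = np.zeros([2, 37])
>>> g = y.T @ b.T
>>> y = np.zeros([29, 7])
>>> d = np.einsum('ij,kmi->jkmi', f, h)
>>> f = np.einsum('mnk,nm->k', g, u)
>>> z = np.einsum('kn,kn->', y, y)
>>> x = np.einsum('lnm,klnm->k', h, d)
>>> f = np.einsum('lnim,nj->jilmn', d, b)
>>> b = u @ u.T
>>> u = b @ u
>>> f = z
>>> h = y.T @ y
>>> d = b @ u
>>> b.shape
(19, 19)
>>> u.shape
(19, 2)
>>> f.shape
()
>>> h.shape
(7, 7)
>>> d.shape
(19, 2)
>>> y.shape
(29, 7)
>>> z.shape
()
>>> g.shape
(2, 19, 2)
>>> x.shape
(19,)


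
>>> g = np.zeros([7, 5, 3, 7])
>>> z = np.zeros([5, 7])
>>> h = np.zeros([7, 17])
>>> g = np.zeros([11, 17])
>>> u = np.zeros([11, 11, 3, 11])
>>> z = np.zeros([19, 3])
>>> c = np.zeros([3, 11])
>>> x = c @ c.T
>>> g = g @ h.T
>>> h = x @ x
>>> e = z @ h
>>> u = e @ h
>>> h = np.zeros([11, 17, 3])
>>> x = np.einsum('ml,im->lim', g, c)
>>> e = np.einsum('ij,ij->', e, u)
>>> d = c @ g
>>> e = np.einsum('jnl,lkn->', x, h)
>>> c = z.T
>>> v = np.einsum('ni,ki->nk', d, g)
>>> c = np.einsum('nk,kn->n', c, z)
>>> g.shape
(11, 7)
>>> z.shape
(19, 3)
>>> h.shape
(11, 17, 3)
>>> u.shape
(19, 3)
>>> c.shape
(3,)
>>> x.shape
(7, 3, 11)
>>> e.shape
()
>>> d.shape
(3, 7)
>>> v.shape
(3, 11)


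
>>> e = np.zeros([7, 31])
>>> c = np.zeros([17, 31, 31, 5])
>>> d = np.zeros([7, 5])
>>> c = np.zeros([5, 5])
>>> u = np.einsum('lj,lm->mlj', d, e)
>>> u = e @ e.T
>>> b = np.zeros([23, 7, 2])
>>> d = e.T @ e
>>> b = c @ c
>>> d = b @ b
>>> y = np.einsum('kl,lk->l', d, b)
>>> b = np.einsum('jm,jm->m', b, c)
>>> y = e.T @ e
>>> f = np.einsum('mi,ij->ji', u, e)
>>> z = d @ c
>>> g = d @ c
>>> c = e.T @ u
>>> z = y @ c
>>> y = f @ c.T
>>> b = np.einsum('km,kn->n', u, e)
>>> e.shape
(7, 31)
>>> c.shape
(31, 7)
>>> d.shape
(5, 5)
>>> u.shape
(7, 7)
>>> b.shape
(31,)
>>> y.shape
(31, 31)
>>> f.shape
(31, 7)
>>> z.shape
(31, 7)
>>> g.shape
(5, 5)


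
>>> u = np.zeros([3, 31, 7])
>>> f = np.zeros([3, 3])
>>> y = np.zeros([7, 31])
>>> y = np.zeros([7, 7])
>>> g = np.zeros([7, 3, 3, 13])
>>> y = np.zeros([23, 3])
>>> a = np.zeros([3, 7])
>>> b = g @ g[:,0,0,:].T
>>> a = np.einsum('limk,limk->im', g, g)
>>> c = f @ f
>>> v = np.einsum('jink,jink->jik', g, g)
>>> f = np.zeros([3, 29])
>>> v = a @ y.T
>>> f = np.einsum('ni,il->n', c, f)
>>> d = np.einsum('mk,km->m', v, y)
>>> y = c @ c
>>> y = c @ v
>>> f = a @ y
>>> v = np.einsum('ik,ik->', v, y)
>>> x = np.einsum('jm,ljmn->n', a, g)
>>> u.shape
(3, 31, 7)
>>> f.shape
(3, 23)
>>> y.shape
(3, 23)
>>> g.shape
(7, 3, 3, 13)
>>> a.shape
(3, 3)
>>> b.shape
(7, 3, 3, 7)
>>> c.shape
(3, 3)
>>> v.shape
()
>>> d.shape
(3,)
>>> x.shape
(13,)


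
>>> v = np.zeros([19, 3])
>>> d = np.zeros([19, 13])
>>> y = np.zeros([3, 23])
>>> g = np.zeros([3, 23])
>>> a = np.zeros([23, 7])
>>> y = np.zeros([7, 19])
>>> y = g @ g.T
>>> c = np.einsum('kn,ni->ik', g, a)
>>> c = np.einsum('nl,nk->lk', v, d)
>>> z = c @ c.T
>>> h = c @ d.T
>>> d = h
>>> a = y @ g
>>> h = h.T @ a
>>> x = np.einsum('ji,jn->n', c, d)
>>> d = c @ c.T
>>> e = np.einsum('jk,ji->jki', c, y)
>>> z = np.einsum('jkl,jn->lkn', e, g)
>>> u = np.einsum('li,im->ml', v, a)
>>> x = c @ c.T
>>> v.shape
(19, 3)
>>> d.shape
(3, 3)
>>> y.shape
(3, 3)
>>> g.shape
(3, 23)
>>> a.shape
(3, 23)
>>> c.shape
(3, 13)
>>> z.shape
(3, 13, 23)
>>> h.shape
(19, 23)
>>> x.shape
(3, 3)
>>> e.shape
(3, 13, 3)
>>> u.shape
(23, 19)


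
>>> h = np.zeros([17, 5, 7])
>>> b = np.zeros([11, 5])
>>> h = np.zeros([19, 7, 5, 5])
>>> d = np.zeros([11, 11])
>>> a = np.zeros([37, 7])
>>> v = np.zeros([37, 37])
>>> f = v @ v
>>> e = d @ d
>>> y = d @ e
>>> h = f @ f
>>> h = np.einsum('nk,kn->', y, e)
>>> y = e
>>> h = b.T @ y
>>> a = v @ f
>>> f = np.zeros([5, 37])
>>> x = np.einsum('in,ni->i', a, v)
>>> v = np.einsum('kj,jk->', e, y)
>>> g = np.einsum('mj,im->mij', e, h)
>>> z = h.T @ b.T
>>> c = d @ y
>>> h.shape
(5, 11)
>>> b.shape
(11, 5)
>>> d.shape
(11, 11)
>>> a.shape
(37, 37)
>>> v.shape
()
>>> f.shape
(5, 37)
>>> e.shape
(11, 11)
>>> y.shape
(11, 11)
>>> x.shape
(37,)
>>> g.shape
(11, 5, 11)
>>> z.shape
(11, 11)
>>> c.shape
(11, 11)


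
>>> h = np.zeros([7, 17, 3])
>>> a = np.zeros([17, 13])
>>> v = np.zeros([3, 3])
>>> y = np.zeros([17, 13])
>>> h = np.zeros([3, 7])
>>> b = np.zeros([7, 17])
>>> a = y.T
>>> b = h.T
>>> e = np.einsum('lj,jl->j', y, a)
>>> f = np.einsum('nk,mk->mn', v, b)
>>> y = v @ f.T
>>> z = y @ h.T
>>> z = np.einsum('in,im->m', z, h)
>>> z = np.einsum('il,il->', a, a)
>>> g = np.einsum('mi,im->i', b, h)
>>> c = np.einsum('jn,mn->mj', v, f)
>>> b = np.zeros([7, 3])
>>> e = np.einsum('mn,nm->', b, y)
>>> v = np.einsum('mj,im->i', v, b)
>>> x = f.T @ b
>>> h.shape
(3, 7)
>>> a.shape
(13, 17)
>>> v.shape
(7,)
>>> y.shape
(3, 7)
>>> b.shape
(7, 3)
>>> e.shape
()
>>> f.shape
(7, 3)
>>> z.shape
()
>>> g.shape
(3,)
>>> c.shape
(7, 3)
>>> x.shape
(3, 3)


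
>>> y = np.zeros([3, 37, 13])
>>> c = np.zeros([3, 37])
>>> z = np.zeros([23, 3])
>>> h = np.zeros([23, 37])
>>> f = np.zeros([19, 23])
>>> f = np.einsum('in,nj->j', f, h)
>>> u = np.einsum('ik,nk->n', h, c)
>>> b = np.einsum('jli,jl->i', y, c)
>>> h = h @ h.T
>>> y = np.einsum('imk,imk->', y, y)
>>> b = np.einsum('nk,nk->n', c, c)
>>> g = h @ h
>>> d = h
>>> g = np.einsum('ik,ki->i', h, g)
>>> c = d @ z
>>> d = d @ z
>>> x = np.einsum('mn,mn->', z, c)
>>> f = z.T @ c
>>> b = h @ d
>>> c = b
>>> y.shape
()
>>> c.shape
(23, 3)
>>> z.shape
(23, 3)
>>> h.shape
(23, 23)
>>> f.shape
(3, 3)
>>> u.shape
(3,)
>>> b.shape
(23, 3)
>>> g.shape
(23,)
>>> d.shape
(23, 3)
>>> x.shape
()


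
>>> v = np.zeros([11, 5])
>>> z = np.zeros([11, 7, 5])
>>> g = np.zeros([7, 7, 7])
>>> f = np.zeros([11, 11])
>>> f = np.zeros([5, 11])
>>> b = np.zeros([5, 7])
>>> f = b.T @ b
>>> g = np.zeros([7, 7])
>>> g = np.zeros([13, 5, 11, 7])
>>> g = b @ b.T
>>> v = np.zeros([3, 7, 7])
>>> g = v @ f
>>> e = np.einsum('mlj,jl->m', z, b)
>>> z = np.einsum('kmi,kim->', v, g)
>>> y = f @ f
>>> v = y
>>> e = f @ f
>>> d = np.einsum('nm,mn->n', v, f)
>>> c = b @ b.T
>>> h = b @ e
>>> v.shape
(7, 7)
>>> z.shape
()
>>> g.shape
(3, 7, 7)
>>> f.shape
(7, 7)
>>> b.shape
(5, 7)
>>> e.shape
(7, 7)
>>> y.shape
(7, 7)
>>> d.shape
(7,)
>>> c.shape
(5, 5)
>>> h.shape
(5, 7)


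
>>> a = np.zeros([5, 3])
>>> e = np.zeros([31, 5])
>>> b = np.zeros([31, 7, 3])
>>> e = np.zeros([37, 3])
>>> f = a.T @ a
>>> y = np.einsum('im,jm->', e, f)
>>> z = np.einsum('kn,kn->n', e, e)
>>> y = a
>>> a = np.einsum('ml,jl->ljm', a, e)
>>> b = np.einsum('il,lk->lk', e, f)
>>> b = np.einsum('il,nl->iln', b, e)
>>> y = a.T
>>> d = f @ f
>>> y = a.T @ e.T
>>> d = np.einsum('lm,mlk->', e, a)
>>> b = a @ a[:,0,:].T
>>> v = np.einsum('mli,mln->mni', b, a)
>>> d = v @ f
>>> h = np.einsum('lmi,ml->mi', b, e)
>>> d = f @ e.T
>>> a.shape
(3, 37, 5)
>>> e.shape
(37, 3)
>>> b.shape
(3, 37, 3)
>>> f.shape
(3, 3)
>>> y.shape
(5, 37, 37)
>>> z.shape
(3,)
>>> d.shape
(3, 37)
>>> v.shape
(3, 5, 3)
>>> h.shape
(37, 3)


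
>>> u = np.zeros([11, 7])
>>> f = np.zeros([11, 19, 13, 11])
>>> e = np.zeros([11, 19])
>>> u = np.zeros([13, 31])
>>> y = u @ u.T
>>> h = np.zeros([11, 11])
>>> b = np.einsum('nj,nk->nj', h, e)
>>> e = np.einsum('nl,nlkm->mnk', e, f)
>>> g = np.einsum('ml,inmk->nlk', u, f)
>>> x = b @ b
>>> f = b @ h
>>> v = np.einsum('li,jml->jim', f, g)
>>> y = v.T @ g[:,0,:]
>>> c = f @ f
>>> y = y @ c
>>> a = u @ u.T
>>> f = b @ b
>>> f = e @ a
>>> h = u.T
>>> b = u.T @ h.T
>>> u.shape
(13, 31)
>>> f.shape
(11, 11, 13)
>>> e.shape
(11, 11, 13)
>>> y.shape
(31, 11, 11)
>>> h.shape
(31, 13)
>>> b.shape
(31, 31)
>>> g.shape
(19, 31, 11)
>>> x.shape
(11, 11)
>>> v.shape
(19, 11, 31)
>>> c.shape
(11, 11)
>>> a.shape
(13, 13)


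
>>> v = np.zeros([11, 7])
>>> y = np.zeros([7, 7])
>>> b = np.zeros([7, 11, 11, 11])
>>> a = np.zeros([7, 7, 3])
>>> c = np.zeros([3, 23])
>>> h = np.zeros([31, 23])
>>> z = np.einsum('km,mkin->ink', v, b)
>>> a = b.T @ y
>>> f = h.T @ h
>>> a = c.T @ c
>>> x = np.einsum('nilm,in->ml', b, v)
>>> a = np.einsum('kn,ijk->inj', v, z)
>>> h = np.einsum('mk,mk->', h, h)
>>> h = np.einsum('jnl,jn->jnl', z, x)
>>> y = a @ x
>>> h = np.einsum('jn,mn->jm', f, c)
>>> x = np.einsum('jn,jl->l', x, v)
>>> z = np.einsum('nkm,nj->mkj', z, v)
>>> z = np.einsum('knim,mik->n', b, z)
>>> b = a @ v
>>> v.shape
(11, 7)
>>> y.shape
(11, 7, 11)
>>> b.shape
(11, 7, 7)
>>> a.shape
(11, 7, 11)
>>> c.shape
(3, 23)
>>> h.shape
(23, 3)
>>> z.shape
(11,)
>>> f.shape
(23, 23)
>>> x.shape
(7,)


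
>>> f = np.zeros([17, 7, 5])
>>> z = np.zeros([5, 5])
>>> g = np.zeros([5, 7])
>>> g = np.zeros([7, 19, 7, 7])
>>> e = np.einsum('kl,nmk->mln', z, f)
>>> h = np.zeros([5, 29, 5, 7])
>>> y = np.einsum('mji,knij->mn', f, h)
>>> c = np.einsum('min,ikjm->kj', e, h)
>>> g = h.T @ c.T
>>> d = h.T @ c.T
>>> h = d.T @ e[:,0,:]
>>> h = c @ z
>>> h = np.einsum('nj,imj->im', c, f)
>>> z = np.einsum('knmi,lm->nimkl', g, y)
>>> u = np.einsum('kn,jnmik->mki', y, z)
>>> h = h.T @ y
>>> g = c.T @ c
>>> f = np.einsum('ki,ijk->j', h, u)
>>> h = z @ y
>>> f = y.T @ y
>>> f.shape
(29, 29)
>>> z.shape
(5, 29, 29, 7, 17)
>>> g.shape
(5, 5)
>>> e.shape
(7, 5, 17)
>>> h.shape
(5, 29, 29, 7, 29)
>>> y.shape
(17, 29)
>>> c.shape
(29, 5)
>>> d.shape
(7, 5, 29, 29)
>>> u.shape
(29, 17, 7)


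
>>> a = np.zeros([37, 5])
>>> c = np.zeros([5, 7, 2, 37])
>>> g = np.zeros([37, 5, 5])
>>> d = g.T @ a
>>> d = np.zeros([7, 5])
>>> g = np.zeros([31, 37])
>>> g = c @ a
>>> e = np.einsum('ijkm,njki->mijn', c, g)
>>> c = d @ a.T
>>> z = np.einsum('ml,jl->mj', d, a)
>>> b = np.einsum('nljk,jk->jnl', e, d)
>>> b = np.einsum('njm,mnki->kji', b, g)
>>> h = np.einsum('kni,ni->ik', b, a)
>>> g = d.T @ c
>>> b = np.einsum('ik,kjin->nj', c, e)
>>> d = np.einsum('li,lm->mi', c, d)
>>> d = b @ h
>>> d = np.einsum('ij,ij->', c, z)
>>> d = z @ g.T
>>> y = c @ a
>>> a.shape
(37, 5)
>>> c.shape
(7, 37)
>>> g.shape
(5, 37)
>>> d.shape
(7, 5)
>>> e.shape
(37, 5, 7, 5)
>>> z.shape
(7, 37)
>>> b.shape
(5, 5)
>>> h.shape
(5, 2)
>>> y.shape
(7, 5)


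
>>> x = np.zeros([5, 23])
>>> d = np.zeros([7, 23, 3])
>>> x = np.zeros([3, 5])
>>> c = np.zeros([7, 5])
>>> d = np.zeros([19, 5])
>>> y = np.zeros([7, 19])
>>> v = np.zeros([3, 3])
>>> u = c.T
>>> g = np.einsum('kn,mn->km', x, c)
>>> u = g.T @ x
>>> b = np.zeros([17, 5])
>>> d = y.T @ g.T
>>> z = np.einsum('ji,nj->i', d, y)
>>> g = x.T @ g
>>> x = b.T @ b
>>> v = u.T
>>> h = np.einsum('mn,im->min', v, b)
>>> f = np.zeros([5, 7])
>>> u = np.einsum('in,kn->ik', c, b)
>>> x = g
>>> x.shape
(5, 7)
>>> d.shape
(19, 3)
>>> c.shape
(7, 5)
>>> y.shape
(7, 19)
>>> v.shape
(5, 7)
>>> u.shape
(7, 17)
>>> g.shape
(5, 7)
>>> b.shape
(17, 5)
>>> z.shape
(3,)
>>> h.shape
(5, 17, 7)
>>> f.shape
(5, 7)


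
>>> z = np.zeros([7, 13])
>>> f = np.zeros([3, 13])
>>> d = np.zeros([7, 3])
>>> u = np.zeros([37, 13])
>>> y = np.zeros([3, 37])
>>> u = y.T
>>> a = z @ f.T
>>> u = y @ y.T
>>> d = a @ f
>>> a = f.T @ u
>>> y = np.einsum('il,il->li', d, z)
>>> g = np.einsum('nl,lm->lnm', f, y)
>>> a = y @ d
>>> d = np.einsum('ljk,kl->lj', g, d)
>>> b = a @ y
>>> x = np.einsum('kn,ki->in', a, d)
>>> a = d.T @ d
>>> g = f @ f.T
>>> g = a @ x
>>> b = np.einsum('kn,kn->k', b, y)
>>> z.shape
(7, 13)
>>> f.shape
(3, 13)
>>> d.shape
(13, 3)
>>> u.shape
(3, 3)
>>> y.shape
(13, 7)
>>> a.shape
(3, 3)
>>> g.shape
(3, 13)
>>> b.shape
(13,)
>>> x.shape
(3, 13)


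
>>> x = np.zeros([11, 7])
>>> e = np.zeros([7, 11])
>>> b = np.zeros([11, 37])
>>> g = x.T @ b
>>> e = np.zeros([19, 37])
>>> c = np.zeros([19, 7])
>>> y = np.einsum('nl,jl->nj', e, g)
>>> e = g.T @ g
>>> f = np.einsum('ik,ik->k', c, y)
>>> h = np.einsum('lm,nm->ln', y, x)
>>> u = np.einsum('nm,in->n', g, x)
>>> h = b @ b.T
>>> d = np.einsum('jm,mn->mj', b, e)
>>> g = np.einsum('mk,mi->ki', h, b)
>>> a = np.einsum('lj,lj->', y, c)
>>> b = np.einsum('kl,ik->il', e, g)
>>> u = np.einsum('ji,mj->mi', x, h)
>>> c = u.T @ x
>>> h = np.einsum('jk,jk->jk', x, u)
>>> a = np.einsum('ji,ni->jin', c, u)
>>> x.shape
(11, 7)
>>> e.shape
(37, 37)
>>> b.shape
(11, 37)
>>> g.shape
(11, 37)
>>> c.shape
(7, 7)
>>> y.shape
(19, 7)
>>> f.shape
(7,)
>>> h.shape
(11, 7)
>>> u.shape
(11, 7)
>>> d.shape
(37, 11)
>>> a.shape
(7, 7, 11)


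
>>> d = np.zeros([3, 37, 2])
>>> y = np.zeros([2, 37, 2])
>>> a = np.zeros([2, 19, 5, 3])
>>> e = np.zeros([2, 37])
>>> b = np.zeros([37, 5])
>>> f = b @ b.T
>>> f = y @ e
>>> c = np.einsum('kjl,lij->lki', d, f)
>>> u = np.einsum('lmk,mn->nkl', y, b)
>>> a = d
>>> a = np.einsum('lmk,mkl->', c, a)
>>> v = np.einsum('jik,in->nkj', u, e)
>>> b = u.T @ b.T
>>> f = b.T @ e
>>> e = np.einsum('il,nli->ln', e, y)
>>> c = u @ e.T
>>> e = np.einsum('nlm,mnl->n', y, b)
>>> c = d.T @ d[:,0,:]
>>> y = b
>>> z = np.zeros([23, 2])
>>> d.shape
(3, 37, 2)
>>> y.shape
(2, 2, 37)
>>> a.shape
()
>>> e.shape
(2,)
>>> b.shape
(2, 2, 37)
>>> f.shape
(37, 2, 37)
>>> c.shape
(2, 37, 2)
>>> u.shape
(5, 2, 2)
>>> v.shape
(37, 2, 5)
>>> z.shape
(23, 2)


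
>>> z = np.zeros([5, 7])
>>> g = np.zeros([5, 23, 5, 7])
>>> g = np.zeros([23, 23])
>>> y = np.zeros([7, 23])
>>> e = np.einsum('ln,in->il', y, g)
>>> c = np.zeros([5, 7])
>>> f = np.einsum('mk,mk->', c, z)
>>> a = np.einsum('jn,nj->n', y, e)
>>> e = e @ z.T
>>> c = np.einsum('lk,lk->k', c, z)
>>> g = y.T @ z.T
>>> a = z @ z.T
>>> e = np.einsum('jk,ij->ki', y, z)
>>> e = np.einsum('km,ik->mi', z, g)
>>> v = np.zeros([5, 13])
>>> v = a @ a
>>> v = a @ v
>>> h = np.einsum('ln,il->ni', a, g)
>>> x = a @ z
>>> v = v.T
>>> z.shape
(5, 7)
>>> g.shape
(23, 5)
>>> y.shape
(7, 23)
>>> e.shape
(7, 23)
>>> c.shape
(7,)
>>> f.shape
()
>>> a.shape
(5, 5)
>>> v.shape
(5, 5)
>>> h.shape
(5, 23)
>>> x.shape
(5, 7)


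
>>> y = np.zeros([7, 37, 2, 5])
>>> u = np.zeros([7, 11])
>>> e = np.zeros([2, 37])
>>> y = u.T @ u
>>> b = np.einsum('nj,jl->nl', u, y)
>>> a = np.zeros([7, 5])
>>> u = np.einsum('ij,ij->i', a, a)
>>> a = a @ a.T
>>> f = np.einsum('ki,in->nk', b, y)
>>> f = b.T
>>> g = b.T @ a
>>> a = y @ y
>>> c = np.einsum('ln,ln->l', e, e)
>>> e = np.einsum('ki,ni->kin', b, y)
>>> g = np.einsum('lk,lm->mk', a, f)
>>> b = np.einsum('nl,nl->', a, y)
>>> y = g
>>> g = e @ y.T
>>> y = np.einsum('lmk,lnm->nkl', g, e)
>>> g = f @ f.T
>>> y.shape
(11, 7, 7)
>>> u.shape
(7,)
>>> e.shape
(7, 11, 11)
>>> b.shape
()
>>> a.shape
(11, 11)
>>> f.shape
(11, 7)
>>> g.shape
(11, 11)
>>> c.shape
(2,)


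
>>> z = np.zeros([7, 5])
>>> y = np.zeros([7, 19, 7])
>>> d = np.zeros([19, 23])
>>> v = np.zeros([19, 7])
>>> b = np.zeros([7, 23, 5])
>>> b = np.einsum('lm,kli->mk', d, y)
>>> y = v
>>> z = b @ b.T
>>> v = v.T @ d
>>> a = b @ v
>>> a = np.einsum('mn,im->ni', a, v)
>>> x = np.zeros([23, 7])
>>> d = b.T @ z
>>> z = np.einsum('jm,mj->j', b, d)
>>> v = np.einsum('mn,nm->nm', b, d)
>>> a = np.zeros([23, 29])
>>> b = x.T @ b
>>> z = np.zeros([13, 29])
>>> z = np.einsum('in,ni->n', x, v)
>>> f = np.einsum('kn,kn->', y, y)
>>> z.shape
(7,)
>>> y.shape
(19, 7)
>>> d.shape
(7, 23)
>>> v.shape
(7, 23)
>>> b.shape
(7, 7)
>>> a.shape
(23, 29)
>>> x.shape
(23, 7)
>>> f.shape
()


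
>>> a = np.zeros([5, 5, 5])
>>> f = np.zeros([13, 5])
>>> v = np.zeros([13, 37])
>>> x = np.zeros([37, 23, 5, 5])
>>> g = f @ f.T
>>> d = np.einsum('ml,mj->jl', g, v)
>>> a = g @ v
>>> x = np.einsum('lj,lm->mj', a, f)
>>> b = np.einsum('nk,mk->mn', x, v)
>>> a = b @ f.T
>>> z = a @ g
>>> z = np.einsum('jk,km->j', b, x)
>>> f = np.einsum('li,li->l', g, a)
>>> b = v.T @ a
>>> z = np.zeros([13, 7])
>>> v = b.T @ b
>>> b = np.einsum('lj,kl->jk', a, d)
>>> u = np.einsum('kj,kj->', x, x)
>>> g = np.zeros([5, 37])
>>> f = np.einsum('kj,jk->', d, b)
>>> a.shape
(13, 13)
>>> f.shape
()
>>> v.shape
(13, 13)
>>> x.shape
(5, 37)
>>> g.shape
(5, 37)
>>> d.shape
(37, 13)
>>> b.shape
(13, 37)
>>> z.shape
(13, 7)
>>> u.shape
()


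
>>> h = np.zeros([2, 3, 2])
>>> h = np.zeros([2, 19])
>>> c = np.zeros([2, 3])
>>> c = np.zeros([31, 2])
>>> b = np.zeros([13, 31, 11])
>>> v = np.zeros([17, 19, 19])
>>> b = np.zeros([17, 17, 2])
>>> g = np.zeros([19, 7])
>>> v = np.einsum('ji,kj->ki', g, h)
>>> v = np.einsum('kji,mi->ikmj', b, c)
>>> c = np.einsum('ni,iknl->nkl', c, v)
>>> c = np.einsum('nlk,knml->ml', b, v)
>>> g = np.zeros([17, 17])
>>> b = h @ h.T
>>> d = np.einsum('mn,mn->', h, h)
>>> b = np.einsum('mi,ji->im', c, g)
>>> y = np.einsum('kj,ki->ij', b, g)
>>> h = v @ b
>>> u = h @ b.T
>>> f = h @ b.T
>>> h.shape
(2, 17, 31, 31)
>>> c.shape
(31, 17)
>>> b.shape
(17, 31)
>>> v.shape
(2, 17, 31, 17)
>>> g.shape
(17, 17)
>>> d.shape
()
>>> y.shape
(17, 31)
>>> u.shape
(2, 17, 31, 17)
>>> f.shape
(2, 17, 31, 17)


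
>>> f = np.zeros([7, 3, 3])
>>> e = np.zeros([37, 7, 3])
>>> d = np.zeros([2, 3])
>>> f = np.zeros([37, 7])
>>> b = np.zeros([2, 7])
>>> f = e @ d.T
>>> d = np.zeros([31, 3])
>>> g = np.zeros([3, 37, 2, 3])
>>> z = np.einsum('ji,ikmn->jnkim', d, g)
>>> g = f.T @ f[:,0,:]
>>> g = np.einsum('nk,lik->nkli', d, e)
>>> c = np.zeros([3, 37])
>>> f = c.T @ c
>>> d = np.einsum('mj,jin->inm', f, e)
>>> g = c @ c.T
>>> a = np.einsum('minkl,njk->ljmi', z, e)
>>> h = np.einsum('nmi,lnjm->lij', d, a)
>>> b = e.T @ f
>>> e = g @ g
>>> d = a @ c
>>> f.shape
(37, 37)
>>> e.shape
(3, 3)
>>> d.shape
(2, 7, 31, 37)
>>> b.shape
(3, 7, 37)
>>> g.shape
(3, 3)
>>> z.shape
(31, 3, 37, 3, 2)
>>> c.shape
(3, 37)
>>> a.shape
(2, 7, 31, 3)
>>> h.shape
(2, 37, 31)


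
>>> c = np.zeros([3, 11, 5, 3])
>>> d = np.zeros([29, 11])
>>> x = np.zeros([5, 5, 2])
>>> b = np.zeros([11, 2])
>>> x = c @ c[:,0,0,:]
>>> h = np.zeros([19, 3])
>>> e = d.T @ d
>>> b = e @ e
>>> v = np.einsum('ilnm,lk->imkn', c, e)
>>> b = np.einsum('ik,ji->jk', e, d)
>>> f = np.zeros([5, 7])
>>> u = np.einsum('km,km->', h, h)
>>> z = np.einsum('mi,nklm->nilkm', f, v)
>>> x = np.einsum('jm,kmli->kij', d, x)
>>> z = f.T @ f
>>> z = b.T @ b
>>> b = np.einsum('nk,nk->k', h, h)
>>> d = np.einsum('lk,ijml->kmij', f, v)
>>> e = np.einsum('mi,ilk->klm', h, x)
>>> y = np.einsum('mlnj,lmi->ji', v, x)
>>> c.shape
(3, 11, 5, 3)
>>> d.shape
(7, 11, 3, 3)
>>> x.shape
(3, 3, 29)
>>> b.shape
(3,)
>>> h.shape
(19, 3)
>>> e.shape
(29, 3, 19)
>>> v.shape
(3, 3, 11, 5)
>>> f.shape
(5, 7)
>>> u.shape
()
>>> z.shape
(11, 11)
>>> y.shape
(5, 29)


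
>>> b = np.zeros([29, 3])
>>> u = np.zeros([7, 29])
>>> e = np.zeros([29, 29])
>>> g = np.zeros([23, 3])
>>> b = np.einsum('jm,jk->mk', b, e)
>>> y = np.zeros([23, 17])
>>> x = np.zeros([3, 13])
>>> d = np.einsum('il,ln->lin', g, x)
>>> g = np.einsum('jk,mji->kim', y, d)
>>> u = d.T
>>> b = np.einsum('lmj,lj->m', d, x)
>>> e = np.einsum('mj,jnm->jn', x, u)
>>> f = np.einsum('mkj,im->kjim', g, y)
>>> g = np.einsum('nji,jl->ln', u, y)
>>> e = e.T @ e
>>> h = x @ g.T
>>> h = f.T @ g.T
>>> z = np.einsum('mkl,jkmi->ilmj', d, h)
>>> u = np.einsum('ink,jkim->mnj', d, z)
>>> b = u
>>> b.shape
(17, 23, 17)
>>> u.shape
(17, 23, 17)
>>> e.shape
(23, 23)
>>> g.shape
(17, 13)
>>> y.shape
(23, 17)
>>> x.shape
(3, 13)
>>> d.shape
(3, 23, 13)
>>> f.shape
(13, 3, 23, 17)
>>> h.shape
(17, 23, 3, 17)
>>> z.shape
(17, 13, 3, 17)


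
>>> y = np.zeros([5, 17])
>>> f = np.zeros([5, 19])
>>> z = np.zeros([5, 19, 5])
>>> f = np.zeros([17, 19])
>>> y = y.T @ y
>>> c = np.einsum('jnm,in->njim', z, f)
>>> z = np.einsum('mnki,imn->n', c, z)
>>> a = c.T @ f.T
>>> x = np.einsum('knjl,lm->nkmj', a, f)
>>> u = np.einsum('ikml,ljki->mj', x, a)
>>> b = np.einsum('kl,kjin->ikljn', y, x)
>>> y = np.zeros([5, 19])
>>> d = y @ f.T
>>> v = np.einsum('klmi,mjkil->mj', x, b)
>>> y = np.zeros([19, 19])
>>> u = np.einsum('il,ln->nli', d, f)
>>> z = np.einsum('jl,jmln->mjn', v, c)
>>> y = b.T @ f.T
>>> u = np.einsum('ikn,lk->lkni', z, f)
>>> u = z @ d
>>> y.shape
(5, 5, 17, 17, 17)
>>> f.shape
(17, 19)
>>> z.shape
(5, 19, 5)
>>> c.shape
(19, 5, 17, 5)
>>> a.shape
(5, 17, 5, 17)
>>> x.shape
(17, 5, 19, 5)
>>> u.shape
(5, 19, 17)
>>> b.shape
(19, 17, 17, 5, 5)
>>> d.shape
(5, 17)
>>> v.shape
(19, 17)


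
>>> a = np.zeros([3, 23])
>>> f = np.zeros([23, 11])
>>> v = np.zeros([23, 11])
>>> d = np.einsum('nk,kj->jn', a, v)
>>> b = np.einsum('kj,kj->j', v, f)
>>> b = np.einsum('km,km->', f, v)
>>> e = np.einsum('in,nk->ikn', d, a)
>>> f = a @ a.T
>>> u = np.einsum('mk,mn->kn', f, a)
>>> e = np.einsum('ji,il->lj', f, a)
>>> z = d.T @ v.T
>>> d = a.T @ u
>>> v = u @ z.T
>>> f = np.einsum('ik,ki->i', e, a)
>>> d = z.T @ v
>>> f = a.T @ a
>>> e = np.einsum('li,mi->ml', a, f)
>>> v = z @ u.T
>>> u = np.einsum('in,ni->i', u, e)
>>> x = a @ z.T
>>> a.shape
(3, 23)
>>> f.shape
(23, 23)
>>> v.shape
(3, 3)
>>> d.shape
(23, 3)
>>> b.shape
()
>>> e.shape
(23, 3)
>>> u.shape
(3,)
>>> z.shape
(3, 23)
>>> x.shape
(3, 3)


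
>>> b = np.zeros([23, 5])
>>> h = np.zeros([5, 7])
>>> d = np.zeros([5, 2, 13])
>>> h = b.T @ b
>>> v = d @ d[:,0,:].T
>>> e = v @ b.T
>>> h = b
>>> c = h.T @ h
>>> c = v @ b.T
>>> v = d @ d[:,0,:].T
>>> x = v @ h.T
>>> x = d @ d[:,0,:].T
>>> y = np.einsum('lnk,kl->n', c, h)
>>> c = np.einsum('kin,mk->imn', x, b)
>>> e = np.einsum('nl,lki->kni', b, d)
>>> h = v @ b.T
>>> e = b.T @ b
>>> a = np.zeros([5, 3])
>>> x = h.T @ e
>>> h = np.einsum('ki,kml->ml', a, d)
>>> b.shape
(23, 5)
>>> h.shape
(2, 13)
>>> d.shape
(5, 2, 13)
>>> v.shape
(5, 2, 5)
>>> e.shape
(5, 5)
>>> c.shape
(2, 23, 5)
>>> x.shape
(23, 2, 5)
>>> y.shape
(2,)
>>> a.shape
(5, 3)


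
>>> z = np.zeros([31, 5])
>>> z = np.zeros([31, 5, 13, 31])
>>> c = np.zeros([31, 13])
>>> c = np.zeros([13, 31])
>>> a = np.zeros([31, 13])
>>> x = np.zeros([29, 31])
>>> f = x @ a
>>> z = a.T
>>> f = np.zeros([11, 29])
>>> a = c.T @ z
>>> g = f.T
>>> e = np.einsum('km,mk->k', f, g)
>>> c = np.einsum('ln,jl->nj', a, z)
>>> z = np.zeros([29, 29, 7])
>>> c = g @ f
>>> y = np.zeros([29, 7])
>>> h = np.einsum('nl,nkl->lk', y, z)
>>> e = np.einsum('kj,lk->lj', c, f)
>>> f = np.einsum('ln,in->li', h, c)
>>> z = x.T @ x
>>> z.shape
(31, 31)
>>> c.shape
(29, 29)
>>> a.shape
(31, 31)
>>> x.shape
(29, 31)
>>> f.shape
(7, 29)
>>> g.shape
(29, 11)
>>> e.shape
(11, 29)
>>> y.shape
(29, 7)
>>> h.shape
(7, 29)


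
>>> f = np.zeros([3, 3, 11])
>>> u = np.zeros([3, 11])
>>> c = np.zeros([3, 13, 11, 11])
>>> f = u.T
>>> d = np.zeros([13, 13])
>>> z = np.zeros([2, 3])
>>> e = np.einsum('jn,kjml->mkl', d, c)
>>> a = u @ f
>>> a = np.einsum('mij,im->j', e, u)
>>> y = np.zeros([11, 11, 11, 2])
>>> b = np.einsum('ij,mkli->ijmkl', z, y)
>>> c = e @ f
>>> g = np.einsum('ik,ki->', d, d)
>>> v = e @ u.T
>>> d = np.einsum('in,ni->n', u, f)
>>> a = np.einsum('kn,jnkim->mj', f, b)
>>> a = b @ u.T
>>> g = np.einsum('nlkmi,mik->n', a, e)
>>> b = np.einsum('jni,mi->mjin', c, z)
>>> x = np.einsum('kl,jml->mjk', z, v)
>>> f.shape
(11, 3)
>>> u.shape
(3, 11)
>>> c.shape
(11, 3, 3)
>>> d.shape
(11,)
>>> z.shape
(2, 3)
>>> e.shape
(11, 3, 11)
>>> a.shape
(2, 3, 11, 11, 3)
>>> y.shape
(11, 11, 11, 2)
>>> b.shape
(2, 11, 3, 3)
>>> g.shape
(2,)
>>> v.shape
(11, 3, 3)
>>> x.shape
(3, 11, 2)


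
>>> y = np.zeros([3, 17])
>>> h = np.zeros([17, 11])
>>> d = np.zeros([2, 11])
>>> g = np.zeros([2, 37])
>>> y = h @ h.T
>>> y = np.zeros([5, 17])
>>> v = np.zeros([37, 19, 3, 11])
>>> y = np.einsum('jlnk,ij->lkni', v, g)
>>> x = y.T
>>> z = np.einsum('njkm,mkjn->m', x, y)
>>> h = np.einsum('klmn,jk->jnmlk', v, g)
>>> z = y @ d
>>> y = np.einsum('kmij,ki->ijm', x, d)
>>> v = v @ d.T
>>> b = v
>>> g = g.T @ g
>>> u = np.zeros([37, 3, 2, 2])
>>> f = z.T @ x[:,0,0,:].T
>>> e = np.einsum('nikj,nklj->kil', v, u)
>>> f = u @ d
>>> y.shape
(11, 19, 3)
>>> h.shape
(2, 11, 3, 19, 37)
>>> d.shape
(2, 11)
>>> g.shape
(37, 37)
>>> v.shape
(37, 19, 3, 2)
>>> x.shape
(2, 3, 11, 19)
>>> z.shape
(19, 11, 3, 11)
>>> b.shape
(37, 19, 3, 2)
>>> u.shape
(37, 3, 2, 2)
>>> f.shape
(37, 3, 2, 11)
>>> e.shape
(3, 19, 2)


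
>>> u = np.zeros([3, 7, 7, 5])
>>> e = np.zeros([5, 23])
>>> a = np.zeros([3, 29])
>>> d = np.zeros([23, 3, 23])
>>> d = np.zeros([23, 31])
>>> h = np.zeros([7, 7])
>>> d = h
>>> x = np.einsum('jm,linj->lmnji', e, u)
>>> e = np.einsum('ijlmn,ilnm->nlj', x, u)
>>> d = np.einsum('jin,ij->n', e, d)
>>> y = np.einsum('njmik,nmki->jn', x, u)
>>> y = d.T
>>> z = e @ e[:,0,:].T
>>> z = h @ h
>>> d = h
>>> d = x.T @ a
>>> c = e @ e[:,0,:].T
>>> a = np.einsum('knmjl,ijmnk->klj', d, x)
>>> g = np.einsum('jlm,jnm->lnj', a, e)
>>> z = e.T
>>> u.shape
(3, 7, 7, 5)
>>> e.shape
(7, 7, 23)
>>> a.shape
(7, 29, 23)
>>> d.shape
(7, 5, 7, 23, 29)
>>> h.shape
(7, 7)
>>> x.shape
(3, 23, 7, 5, 7)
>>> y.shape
(23,)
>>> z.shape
(23, 7, 7)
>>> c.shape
(7, 7, 7)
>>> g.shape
(29, 7, 7)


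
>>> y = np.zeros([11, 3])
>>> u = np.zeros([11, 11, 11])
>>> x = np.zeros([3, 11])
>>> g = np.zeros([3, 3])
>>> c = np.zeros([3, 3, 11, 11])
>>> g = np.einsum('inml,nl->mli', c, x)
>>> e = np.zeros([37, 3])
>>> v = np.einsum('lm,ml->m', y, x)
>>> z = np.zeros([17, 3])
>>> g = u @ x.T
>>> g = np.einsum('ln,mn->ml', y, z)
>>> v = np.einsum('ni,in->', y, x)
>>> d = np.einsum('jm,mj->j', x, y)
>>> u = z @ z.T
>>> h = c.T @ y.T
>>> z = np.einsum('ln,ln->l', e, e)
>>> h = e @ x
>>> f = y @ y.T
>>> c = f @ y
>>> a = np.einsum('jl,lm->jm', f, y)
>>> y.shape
(11, 3)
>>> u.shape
(17, 17)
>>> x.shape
(3, 11)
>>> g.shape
(17, 11)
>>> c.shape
(11, 3)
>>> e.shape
(37, 3)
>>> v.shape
()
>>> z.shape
(37,)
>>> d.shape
(3,)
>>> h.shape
(37, 11)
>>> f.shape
(11, 11)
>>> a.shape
(11, 3)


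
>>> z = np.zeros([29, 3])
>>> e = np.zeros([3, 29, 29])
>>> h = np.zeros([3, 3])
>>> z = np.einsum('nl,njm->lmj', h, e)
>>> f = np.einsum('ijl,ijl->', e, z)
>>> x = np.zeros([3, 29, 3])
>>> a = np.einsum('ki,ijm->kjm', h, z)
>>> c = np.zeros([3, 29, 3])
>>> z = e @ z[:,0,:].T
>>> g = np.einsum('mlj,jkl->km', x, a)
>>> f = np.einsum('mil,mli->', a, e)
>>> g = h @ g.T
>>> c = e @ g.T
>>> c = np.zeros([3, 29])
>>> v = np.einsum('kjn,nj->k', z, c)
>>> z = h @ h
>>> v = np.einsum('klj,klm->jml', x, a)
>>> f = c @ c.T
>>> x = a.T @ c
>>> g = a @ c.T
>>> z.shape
(3, 3)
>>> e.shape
(3, 29, 29)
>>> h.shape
(3, 3)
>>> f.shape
(3, 3)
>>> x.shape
(29, 29, 29)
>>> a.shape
(3, 29, 29)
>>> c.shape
(3, 29)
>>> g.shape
(3, 29, 3)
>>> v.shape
(3, 29, 29)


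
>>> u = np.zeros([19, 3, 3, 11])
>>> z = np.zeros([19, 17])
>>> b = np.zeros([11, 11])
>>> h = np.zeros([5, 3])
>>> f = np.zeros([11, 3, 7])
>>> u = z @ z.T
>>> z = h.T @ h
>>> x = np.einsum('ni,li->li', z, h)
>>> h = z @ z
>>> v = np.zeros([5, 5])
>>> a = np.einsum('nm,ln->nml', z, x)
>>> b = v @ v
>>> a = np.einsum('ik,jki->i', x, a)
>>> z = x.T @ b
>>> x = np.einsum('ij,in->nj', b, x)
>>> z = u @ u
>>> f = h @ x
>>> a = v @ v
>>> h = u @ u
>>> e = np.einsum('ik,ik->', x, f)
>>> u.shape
(19, 19)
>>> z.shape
(19, 19)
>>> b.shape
(5, 5)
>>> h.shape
(19, 19)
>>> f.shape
(3, 5)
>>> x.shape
(3, 5)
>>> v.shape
(5, 5)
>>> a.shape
(5, 5)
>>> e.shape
()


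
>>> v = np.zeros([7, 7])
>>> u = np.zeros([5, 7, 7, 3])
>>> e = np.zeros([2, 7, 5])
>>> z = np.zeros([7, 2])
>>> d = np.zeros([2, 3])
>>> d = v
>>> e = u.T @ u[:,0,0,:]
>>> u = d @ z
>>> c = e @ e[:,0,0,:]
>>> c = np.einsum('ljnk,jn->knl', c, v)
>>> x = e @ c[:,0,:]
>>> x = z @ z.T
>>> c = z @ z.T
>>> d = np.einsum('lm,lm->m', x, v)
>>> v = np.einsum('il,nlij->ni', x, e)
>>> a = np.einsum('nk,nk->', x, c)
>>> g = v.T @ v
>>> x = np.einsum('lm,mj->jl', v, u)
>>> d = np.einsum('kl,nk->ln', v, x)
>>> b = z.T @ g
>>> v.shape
(3, 7)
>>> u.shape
(7, 2)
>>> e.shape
(3, 7, 7, 3)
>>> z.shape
(7, 2)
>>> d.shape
(7, 2)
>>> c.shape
(7, 7)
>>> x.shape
(2, 3)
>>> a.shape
()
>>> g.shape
(7, 7)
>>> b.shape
(2, 7)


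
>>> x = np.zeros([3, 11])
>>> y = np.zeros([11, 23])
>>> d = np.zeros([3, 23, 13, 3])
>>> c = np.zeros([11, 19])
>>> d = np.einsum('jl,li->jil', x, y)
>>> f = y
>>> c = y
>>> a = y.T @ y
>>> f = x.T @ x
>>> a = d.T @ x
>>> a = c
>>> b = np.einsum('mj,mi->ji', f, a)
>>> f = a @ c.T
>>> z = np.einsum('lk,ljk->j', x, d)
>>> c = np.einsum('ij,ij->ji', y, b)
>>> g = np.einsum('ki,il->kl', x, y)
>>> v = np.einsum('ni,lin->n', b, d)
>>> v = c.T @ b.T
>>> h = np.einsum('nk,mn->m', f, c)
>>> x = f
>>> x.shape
(11, 11)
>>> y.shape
(11, 23)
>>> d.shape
(3, 23, 11)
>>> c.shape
(23, 11)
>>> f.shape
(11, 11)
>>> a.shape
(11, 23)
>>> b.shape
(11, 23)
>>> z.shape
(23,)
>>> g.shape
(3, 23)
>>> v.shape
(11, 11)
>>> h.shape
(23,)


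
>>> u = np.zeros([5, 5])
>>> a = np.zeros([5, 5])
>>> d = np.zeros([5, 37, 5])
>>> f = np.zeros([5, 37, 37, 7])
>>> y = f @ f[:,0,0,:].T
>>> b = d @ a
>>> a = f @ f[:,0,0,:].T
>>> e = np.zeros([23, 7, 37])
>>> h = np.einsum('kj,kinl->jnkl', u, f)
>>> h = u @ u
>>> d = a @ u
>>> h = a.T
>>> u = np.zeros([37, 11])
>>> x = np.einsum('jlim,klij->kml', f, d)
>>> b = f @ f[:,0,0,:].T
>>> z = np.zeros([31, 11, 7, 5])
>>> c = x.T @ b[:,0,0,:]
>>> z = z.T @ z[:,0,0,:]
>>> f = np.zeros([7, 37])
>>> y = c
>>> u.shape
(37, 11)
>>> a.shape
(5, 37, 37, 5)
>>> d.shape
(5, 37, 37, 5)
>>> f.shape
(7, 37)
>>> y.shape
(37, 7, 5)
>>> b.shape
(5, 37, 37, 5)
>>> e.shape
(23, 7, 37)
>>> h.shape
(5, 37, 37, 5)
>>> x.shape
(5, 7, 37)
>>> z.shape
(5, 7, 11, 5)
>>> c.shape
(37, 7, 5)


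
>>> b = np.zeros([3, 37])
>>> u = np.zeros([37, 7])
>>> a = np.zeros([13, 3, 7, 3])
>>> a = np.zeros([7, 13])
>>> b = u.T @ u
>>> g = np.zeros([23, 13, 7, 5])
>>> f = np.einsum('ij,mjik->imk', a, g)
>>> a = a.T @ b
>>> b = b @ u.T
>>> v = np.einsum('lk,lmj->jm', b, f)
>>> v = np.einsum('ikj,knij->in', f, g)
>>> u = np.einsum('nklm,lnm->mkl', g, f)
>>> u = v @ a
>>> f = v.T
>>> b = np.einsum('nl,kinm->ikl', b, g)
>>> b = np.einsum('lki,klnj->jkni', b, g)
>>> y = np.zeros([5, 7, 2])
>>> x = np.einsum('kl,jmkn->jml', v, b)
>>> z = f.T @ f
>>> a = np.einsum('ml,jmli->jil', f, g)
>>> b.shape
(5, 23, 7, 37)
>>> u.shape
(7, 7)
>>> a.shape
(23, 5, 7)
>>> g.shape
(23, 13, 7, 5)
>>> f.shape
(13, 7)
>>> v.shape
(7, 13)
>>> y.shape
(5, 7, 2)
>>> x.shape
(5, 23, 13)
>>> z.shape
(7, 7)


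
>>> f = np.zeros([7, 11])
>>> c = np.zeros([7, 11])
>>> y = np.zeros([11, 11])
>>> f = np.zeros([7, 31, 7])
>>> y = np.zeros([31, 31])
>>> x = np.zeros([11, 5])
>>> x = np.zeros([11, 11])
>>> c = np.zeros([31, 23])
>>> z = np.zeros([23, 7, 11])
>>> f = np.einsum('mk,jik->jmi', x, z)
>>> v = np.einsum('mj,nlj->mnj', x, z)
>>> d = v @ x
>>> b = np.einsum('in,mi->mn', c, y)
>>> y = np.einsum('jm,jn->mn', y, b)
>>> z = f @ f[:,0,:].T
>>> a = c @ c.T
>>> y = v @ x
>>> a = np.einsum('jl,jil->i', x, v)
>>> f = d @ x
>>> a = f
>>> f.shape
(11, 23, 11)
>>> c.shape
(31, 23)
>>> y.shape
(11, 23, 11)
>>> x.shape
(11, 11)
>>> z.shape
(23, 11, 23)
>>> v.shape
(11, 23, 11)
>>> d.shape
(11, 23, 11)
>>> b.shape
(31, 23)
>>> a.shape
(11, 23, 11)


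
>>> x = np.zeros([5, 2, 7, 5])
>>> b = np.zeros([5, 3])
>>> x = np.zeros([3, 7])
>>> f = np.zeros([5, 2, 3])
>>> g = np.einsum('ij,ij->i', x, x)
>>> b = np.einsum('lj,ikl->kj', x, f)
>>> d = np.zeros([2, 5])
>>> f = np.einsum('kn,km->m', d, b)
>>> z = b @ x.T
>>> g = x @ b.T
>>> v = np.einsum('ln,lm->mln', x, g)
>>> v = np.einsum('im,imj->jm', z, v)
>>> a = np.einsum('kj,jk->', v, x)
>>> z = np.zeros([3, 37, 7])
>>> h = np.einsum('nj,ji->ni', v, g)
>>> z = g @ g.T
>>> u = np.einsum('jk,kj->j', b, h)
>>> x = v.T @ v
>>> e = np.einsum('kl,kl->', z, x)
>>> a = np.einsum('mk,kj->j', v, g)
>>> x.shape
(3, 3)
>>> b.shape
(2, 7)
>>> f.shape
(7,)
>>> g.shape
(3, 2)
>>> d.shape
(2, 5)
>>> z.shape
(3, 3)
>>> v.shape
(7, 3)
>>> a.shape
(2,)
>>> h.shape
(7, 2)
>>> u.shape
(2,)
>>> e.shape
()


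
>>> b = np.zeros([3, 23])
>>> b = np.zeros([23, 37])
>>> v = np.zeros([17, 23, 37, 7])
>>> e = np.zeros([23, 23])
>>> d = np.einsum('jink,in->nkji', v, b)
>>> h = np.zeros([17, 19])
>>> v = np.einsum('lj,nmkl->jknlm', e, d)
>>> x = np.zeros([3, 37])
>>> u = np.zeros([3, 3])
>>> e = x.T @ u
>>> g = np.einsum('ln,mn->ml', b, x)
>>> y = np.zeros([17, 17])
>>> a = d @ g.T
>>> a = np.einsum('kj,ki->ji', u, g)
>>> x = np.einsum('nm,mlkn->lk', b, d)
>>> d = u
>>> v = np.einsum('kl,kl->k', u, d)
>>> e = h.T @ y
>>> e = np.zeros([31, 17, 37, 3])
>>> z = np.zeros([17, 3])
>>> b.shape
(23, 37)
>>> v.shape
(3,)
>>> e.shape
(31, 17, 37, 3)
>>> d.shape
(3, 3)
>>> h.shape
(17, 19)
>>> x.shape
(7, 17)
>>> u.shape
(3, 3)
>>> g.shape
(3, 23)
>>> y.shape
(17, 17)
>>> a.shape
(3, 23)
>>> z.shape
(17, 3)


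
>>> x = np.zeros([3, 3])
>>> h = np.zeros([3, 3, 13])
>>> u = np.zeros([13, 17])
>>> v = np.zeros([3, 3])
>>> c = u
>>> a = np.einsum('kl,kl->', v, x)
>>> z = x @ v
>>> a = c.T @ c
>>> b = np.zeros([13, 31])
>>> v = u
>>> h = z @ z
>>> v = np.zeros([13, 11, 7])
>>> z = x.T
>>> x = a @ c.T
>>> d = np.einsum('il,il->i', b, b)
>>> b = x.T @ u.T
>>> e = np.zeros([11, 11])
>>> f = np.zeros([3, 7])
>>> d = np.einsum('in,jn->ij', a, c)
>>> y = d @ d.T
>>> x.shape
(17, 13)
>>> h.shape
(3, 3)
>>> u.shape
(13, 17)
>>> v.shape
(13, 11, 7)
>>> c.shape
(13, 17)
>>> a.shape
(17, 17)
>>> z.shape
(3, 3)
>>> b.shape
(13, 13)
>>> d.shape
(17, 13)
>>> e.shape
(11, 11)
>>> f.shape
(3, 7)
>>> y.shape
(17, 17)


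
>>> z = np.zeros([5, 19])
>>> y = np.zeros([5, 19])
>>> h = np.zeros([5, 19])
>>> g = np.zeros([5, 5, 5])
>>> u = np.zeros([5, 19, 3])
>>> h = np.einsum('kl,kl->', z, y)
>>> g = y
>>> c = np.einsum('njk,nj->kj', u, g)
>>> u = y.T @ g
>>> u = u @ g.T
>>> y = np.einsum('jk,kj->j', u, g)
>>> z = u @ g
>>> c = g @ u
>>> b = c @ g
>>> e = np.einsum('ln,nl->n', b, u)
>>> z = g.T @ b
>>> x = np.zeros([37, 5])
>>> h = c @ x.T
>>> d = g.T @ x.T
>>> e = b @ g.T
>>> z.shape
(19, 19)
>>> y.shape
(19,)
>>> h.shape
(5, 37)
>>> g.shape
(5, 19)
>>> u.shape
(19, 5)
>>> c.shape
(5, 5)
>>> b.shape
(5, 19)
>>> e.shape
(5, 5)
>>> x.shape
(37, 5)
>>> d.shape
(19, 37)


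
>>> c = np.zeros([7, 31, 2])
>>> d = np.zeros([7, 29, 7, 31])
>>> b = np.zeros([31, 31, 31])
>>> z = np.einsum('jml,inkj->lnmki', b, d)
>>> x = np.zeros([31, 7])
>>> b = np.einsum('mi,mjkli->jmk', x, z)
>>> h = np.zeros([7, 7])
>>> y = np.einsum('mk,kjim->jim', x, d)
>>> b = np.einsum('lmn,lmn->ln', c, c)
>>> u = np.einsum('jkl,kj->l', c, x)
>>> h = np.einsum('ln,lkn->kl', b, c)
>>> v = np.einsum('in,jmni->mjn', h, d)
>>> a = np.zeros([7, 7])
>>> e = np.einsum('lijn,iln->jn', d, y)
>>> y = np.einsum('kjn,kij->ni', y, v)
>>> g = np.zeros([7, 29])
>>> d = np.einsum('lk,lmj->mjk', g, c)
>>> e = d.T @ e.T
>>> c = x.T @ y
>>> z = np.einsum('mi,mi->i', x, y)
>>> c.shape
(7, 7)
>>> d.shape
(31, 2, 29)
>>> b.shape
(7, 2)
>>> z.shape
(7,)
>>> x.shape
(31, 7)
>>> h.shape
(31, 7)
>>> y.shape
(31, 7)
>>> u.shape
(2,)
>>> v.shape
(29, 7, 7)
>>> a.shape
(7, 7)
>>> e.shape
(29, 2, 7)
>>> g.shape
(7, 29)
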